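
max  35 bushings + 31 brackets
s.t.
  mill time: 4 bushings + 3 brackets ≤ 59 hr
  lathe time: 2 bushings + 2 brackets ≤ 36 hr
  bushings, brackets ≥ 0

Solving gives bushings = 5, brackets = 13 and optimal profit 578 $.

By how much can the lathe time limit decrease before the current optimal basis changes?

Binding constraints: mill time, lathe time. The basis is B = [[4,3],[2,2]] with det 2.
Per unit decrease in lathe time, x* moves by d = (1.5, -2).
The basis stays optimal until brackets reaches 0; allowable decrease = 6.5 hr.

6.5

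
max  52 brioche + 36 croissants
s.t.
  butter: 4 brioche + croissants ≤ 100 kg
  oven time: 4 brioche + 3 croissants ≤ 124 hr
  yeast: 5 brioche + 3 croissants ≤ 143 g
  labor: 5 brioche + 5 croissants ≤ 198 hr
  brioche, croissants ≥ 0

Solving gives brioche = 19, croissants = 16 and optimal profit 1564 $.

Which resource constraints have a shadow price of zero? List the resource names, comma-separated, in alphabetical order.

butter: 92/100 (slack 8)
oven time: 124/124 (binding)
yeast: 143/143 (binding)
labor: 175/198 (slack 23)
By complementary slackness, a constraint with positive slack has shadow price 0 → butter, labor.

butter, labor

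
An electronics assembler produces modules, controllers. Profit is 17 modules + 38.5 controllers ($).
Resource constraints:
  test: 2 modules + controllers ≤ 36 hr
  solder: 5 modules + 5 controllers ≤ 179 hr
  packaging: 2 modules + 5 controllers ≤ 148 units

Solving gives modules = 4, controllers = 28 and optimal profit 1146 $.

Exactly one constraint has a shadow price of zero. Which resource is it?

test: 36/36 (binding)
solder: 160/179 (slack 19)
packaging: 148/148 (binding)
By complementary slackness, a constraint with positive slack has shadow price 0 → solder.

solder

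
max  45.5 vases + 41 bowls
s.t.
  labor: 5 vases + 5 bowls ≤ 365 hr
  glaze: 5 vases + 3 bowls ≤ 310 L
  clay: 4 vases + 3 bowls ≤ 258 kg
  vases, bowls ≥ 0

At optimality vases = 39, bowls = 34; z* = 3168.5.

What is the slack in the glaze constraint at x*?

glaze used = 5·39 + 3·34 = 297; slack = 310 − 297 = 13.

13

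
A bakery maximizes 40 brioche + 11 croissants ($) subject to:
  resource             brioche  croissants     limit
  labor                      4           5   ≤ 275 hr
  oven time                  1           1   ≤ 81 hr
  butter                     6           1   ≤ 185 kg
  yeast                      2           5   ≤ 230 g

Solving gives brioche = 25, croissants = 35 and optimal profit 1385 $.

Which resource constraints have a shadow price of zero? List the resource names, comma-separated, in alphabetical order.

oven time, yeast

labor: 275/275 (binding)
oven time: 60/81 (slack 21)
butter: 185/185 (binding)
yeast: 225/230 (slack 5)
By complementary slackness, a constraint with positive slack has shadow price 0 → oven time, yeast.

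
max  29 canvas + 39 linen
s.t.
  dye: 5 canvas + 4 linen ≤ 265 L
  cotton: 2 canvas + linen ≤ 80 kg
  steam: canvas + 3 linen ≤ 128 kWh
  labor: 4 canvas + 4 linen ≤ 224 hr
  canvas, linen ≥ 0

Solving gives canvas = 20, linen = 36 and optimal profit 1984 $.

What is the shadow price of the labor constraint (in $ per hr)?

At the optimum: dye uses 244 of 265 (slack = 21); cotton uses 76 of 80 (slack = 4); steam uses 128 of 128 (binding); labor uses 224 of 224 (binding).
Since dye, cotton are not tight, their duals are 0.
The binding rows give the dual system: 1·y_steam + 4·y_labor = 29 and 3·y_steam + 4·y_labor = 39.
→ y_steam = 5 and y_labor = 6.
Shadow price of labor = 6.

6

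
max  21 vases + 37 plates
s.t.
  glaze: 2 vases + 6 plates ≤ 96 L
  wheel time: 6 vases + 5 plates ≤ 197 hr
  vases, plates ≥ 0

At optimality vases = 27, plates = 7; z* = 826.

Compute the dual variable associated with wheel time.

2

Check each constraint at x*: glaze 96/96 (tight); wheel time 197/197 (tight).
The binding rows give the dual system: 2·y_glaze + 6·y_wheel time = 21 and 6·y_glaze + 5·y_wheel time = 37.
Solving: y_glaze = 4.5, y_wheel time = 2.
Shadow price of wheel time = 2.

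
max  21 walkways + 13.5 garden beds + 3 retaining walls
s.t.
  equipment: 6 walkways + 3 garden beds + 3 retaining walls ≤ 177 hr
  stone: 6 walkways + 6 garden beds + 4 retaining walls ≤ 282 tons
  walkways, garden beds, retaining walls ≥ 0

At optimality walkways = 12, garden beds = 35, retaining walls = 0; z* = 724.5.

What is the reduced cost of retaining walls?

At the optimum: equipment uses 177 of 177 (binding); stone uses 282 of 282 (binding).
Dual feasibility on the basic columns requires 6·y_equipment + 6·y_stone = 21, 3·y_equipment + 6·y_stone = 13.5.
This yields shadow prices y_equipment = 2.5, y_stone = 1.
Reduced cost of retaining walls: c₃ − yᵀa₃ = 3 − (2.5·3 + 1·4) = 3 − 11.5 = -8.5.

-8.5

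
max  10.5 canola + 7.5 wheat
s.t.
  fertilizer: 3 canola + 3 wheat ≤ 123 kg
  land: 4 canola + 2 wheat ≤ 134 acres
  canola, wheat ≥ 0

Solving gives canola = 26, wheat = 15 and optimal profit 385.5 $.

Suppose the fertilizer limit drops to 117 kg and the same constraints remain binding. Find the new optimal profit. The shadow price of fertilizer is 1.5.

376.5

Δb = -6, so new z* = 385.5 + (1.5)·(-6) = 385.5 − 9 = 376.5.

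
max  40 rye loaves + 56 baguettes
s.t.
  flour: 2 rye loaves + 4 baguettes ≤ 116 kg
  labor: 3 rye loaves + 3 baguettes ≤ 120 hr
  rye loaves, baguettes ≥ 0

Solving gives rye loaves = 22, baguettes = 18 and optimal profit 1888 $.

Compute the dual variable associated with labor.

At the optimum: flour uses 116 of 116 (binding); labor uses 120 of 120 (binding).
Dual feasibility on the basic columns requires 2·y_flour + 3·y_labor = 40, 4·y_flour + 3·y_labor = 56.
This yields shadow prices y_flour = 8, y_labor = 8.
Shadow price of labor = 8.

8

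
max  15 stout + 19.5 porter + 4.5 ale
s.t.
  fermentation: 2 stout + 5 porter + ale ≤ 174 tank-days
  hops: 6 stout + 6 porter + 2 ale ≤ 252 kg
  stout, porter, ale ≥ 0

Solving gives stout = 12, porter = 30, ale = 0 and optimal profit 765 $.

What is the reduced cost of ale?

-1

At the optimum: fermentation uses 174 of 174 (binding); hops uses 252 of 252 (binding).
From A_Bᵀ y = c: 2·y_fermentation + 6·y_hops = 15; 5·y_fermentation + 6·y_hops = 19.5.
→ y_fermentation = 1.5 and y_hops = 2.
Reduced cost of ale: c₃ − yᵀa₃ = 4.5 − (1.5·1 + 2·2) = 4.5 − 5.5 = -1.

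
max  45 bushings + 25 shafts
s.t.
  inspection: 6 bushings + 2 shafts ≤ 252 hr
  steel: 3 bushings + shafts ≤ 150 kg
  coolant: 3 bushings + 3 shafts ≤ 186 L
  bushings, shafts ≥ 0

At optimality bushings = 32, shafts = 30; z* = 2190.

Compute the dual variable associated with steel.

0

Binding: inspection and coolant. Non-binding: steel (24 unused).
Slack constraints have shadow price 0 (complementary slackness).
Dual feasibility on the basic columns requires 6·y_inspection + 3·y_coolant = 45, 2·y_inspection + 3·y_coolant = 25.
→ y_inspection = 5 and y_coolant = 5.
Shadow price of steel = 0.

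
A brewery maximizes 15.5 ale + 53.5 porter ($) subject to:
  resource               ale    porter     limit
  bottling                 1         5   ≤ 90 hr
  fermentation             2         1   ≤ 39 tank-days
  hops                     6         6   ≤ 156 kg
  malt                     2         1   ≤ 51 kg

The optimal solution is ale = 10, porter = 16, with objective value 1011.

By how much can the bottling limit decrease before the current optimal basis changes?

12

Binding constraints: bottling, hops. The basis is B = [[1,5],[6,6]] with det -24.
Per unit decrease in bottling, x* moves by d = (0.25, -0.25).
The basis stays optimal until fermentation becomes binding; allowable decrease = 12 hr.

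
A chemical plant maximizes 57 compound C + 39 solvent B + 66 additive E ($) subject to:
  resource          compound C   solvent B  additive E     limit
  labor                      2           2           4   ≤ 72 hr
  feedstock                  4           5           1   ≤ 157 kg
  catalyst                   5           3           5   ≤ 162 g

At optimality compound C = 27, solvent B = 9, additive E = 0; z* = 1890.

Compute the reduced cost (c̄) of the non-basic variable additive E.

Binding: labor and catalyst. Non-binding: feedstock (4 unused).
Slack constraints have shadow price 0 (complementary slackness).
The binding rows give the dual system: 2·y_labor + 5·y_catalyst = 57 and 2·y_labor + 3·y_catalyst = 39.
This yields shadow prices y_labor = 6, y_catalyst = 9.
Reduced cost of additive E: c₃ − yᵀa₃ = 66 − (6·4 + 9·5) = 66 − 69 = -3.

-3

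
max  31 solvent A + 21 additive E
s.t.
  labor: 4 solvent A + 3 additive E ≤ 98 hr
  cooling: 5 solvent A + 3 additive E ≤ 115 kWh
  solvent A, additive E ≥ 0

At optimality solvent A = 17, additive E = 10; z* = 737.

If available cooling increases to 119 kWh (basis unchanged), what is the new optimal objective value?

At the optimum: labor uses 98 of 98 (binding); cooling uses 115 of 115 (binding).
The binding rows give the dual system: 4·y_labor + 5·y_cooling = 31 and 3·y_labor + 3·y_cooling = 21.
Solving: y_labor = 4, y_cooling = 3.
Δz = y_cooling·Δb = 3 × (4) = 12, so new z* = 737 + 12 = 749.

749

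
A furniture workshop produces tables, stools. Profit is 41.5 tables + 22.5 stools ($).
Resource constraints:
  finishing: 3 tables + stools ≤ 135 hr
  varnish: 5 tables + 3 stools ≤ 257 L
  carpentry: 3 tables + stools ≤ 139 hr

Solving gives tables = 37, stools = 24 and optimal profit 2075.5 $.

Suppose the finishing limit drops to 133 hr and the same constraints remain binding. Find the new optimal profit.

2069.5

Binding: finishing and varnish. Non-binding: carpentry (4 unused).
Slack constraints have shadow price 0 (complementary slackness).
From A_Bᵀ y = c: 3·y_finishing + 5·y_varnish = 41.5; 1·y_finishing + 3·y_varnish = 22.5.
→ y_finishing = 3 and y_varnish = 6.5.
Δz = y_finishing·Δb = 3 × (-2) = -6, so new z* = 2075.5 − 6 = 2069.5.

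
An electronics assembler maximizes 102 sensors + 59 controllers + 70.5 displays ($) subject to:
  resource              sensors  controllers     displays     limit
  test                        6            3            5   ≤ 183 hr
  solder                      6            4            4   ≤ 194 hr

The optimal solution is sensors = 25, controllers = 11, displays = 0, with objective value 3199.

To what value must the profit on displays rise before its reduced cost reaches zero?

Both test and solder are binding at x*.
Dual feasibility on the basic columns requires 6·y_test + 6·y_solder = 102, 3·y_test + 4·y_solder = 59.
Solving: y_test = 9, y_solder = 8.
displays enters the basis when its profit ≥ yᵀa₃ = 9·5 + 8·4 = 77.

77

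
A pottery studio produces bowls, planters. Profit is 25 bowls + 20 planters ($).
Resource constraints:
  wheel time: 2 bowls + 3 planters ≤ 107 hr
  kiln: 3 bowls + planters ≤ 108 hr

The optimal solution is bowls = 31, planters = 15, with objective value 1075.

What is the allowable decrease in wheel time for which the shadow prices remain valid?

Binding constraints: wheel time, kiln. The basis is B = [[2,3],[3,1]] with det -7.
Per unit decrease in wheel time, x* moves by d = (0.1429, -0.4286).
The basis stays optimal until planters reaches 0; allowable decrease = 35 hr.

35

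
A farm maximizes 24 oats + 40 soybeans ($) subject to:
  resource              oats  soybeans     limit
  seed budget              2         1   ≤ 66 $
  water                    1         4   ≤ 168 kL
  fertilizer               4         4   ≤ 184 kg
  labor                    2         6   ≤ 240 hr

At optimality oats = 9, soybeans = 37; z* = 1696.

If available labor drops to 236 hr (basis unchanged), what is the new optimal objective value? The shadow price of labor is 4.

1680

Δb = -4, so new z* = 1696 + (4)·(-4) = 1696 − 16 = 1680.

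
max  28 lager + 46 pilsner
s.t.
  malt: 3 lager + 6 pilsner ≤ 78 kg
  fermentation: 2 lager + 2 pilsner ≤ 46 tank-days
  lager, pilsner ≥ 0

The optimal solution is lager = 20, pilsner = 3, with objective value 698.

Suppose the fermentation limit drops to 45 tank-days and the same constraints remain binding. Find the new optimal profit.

Both malt and fermentation are binding at x*.
The binding rows give the dual system: 3·y_malt + 2·y_fermentation = 28 and 6·y_malt + 2·y_fermentation = 46.
This yields shadow prices y_malt = 6, y_fermentation = 5.
Δz = y_fermentation·Δb = 5 × (-1) = -5, so new z* = 698 − 5 = 693.

693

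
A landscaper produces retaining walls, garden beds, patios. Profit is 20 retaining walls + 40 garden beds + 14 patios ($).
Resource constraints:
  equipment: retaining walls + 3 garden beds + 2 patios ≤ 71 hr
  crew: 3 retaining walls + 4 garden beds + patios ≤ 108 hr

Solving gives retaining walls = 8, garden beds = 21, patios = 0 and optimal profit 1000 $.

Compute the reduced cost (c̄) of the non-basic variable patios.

Both equipment and crew are binding at x*.
From A_Bᵀ y = c: 1·y_equipment + 3·y_crew = 20; 3·y_equipment + 4·y_crew = 40.
This yields shadow prices y_equipment = 8, y_crew = 4.
Reduced cost of patios: c₃ − yᵀa₃ = 14 − (8·2 + 4·1) = 14 − 20 = -6.

-6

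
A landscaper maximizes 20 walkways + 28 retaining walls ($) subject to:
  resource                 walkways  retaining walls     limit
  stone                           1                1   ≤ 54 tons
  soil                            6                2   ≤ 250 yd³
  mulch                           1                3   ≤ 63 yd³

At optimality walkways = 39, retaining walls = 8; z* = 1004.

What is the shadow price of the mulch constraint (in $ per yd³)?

8

Binding: soil and mulch. Non-binding: stone (7 unused).
Since stone is not tight, its dual is 0.
The binding rows give the dual system: 6·y_soil + 1·y_mulch = 20 and 2·y_soil + 3·y_mulch = 28.
This yields shadow prices y_soil = 2, y_mulch = 8.
Shadow price of mulch = 8.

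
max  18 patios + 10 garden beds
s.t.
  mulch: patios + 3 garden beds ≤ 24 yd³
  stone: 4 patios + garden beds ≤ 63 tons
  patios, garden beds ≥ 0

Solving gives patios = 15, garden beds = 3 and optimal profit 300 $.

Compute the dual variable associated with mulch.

At the optimum: mulch uses 24 of 24 (binding); stone uses 63 of 63 (binding).
The binding rows give the dual system: 1·y_mulch + 4·y_stone = 18 and 3·y_mulch + 1·y_stone = 10.
Solving: y_mulch = 2, y_stone = 4.
Shadow price of mulch = 2.

2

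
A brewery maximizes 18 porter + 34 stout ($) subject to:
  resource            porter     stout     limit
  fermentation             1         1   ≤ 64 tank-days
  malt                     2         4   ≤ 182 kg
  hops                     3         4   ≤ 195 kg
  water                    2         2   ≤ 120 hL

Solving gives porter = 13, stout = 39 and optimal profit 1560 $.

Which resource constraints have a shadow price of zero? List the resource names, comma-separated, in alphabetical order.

fermentation, water

fermentation: 52/64 (slack 12)
malt: 182/182 (binding)
hops: 195/195 (binding)
water: 104/120 (slack 16)
By complementary slackness, a constraint with positive slack has shadow price 0 → fermentation, water.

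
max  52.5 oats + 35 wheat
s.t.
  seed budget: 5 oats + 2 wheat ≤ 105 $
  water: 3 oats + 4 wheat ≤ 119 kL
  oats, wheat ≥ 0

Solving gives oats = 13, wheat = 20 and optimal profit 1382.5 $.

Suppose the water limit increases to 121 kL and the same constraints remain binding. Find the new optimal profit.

1392.5

Check each constraint at x*: seed budget 105/105 (tight); water 119/119 (tight).
Dual feasibility on the basic columns requires 5·y_seed budget + 3·y_water = 52.5, 2·y_seed budget + 4·y_water = 35.
This yields shadow prices y_seed budget = 7.5, y_water = 5.
Δz = y_water·Δb = 5 × (2) = 10, so new z* = 1382.5 + 10 = 1392.5.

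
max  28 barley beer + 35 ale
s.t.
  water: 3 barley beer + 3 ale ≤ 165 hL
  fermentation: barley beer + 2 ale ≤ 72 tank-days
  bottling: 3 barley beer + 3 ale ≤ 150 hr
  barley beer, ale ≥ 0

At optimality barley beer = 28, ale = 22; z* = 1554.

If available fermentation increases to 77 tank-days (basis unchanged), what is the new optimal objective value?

Binding: fermentation and bottling. Non-binding: water (15 unused).
Since water is not tight, its dual is 0.
From A_Bᵀ y = c: 1·y_fermentation + 3·y_bottling = 28; 2·y_fermentation + 3·y_bottling = 35.
→ y_fermentation = 7 and y_bottling = 7.
Δz = y_fermentation·Δb = 7 × (5) = 35, so new z* = 1554 + 35 = 1589.

1589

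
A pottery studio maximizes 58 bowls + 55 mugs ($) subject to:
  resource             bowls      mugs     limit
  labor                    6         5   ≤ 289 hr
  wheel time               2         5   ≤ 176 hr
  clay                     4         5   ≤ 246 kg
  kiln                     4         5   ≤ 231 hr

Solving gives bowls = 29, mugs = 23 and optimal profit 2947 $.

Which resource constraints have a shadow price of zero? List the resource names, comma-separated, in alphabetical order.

clay, wheel time

labor: 289/289 (binding)
wheel time: 173/176 (slack 3)
clay: 231/246 (slack 15)
kiln: 231/231 (binding)
By complementary slackness, a constraint with positive slack has shadow price 0 → clay, wheel time.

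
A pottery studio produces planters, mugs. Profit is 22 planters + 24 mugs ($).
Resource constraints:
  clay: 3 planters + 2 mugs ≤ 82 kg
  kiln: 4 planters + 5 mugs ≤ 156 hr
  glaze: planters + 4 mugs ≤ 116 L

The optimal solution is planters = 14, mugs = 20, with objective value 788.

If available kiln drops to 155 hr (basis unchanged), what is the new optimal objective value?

At the optimum: clay uses 82 of 82 (binding); kiln uses 156 of 156 (binding); glaze uses 94 of 116 (slack = 22).
Since glaze is not tight, its dual is 0.
From A_Bᵀ y = c: 3·y_clay + 4·y_kiln = 22; 2·y_clay + 5·y_kiln = 24.
This yields shadow prices y_clay = 2, y_kiln = 4.
Δz = y_kiln·Δb = 4 × (-1) = -4, so new z* = 788 − 4 = 784.

784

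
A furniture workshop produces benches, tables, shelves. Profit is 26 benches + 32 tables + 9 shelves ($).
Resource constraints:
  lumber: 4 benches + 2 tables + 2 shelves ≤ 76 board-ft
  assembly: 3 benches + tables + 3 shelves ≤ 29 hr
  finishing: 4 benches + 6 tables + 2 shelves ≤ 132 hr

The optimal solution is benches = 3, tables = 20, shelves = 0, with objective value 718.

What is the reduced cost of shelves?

Binding: assembly and finishing. Non-binding: lumber (24 unused).
Slack constraints have shadow price 0 (complementary slackness).
The binding rows give the dual system: 3·y_assembly + 4·y_finishing = 26 and 1·y_assembly + 6·y_finishing = 32.
This yields shadow prices y_assembly = 2, y_finishing = 5.
Reduced cost of shelves: c₃ − yᵀa₃ = 9 − (2·3 + 5·2) = 9 − 16 = -7.

-7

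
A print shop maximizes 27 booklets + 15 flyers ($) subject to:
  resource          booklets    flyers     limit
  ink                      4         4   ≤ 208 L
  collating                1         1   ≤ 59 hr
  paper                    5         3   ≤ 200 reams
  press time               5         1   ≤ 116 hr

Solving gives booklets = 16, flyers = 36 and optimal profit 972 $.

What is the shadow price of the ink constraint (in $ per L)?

Check each constraint at x*: ink 208/208 (tight); collating 52/59 (slack 7); paper 188/200 (slack 12); press time 116/116 (tight).
Slack constraints have shadow price 0 (complementary slackness).
From A_Bᵀ y = c: 4·y_ink + 5·y_press time = 27; 4·y_ink + 1·y_press time = 15.
This yields shadow prices y_ink = 3, y_press time = 3.
Shadow price of ink = 3.

3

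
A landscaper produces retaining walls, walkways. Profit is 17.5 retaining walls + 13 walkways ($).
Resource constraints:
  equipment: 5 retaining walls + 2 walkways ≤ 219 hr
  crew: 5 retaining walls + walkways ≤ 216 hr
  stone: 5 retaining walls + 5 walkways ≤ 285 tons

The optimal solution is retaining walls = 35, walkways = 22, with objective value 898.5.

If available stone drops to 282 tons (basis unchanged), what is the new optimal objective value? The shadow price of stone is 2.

Δb = -3, so new z* = 898.5 + (2)·(-3) = 898.5 − 6 = 892.5.

892.5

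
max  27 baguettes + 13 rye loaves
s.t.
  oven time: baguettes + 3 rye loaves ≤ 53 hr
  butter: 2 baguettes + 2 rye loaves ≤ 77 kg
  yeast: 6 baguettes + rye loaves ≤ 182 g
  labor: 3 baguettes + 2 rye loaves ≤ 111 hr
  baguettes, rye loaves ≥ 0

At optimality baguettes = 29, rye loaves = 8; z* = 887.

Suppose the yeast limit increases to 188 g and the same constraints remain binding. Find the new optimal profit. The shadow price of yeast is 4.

Δb = 6, so new z* = 887 + (4)·(6) = 887 + 24 = 911.

911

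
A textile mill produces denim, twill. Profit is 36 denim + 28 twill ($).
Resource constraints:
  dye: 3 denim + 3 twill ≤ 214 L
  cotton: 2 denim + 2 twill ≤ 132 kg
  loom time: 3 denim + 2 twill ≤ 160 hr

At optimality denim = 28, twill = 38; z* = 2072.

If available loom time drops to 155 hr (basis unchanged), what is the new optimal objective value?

At the optimum: dye uses 198 of 214 (slack = 16); cotton uses 132 of 132 (binding); loom time uses 160 of 160 (binding).
Since dye is not tight, its dual is 0.
Dual feasibility on the basic columns requires 2·y_cotton + 3·y_loom time = 36, 2·y_cotton + 2·y_loom time = 28.
→ y_cotton = 6 and y_loom time = 8.
Δz = y_loom time·Δb = 8 × (-5) = -40, so new z* = 2072 − 40 = 2032.

2032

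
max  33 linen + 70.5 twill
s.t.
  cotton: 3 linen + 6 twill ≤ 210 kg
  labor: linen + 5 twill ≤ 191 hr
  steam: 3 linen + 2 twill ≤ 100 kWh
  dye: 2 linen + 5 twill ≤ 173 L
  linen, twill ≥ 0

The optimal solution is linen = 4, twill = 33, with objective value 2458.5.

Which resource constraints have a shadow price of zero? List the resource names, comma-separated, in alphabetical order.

labor, steam

cotton: 210/210 (binding)
labor: 169/191 (slack 22)
steam: 78/100 (slack 22)
dye: 173/173 (binding)
By complementary slackness, a constraint with positive slack has shadow price 0 → labor, steam.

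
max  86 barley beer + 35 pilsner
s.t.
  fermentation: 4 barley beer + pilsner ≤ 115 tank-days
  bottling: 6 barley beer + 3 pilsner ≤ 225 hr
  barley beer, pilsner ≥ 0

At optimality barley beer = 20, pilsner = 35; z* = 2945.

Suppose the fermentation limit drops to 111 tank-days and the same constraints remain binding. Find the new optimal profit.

Check each constraint at x*: fermentation 115/115 (tight); bottling 225/225 (tight).
The binding rows give the dual system: 4·y_fermentation + 6·y_bottling = 86 and 1·y_fermentation + 3·y_bottling = 35.
This yields shadow prices y_fermentation = 8, y_bottling = 9.
Δz = y_fermentation·Δb = 8 × (-4) = -32, so new z* = 2945 − 32 = 2913.

2913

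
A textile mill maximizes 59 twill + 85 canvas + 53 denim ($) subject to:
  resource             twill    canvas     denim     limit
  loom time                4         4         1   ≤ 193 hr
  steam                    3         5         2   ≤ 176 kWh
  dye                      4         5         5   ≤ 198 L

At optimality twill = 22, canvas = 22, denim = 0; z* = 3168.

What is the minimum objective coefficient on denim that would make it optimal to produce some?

At the optimum: loom time uses 176 of 193 (slack = 17); steam uses 176 of 176 (binding); dye uses 198 of 198 (binding).
Since loom time is not tight, its dual is 0.
Dual feasibility on the basic columns requires 3·y_steam + 4·y_dye = 59, 5·y_steam + 5·y_dye = 85.
→ y_steam = 9 and y_dye = 8.
denim enters the basis when its profit ≥ yᵀa₃ = 9·2 + 8·5 = 58.

58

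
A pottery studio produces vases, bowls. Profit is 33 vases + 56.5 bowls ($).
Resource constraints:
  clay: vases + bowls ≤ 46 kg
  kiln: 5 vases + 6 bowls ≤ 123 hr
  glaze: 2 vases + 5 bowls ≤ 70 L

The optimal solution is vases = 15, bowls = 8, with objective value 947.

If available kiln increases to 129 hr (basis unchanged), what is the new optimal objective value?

971

At the optimum: clay uses 23 of 46 (slack = 23); kiln uses 123 of 123 (binding); glaze uses 70 of 70 (binding).
Since clay is not tight, its dual is 0.
The binding rows give the dual system: 5·y_kiln + 2·y_glaze = 33 and 6·y_kiln + 5·y_glaze = 56.5.
This yields shadow prices y_kiln = 4, y_glaze = 6.5.
Δz = y_kiln·Δb = 4 × (6) = 24, so new z* = 947 + 24 = 971.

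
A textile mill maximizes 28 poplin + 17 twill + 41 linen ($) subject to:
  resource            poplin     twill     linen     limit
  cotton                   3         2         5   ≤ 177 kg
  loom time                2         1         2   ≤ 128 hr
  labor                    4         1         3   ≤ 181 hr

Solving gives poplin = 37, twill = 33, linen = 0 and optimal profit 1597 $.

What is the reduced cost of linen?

-2

Check each constraint at x*: cotton 177/177 (tight); loom time 107/128 (slack 21); labor 181/181 (tight).
Slack constraints have shadow price 0 (complementary slackness).
From A_Bᵀ y = c: 3·y_cotton + 4·y_labor = 28; 2·y_cotton + 1·y_labor = 17.
This yields shadow prices y_cotton = 8, y_labor = 1.
Reduced cost of linen: c₃ − yᵀa₃ = 41 − (8·5 + 1·3) = 41 − 43 = -2.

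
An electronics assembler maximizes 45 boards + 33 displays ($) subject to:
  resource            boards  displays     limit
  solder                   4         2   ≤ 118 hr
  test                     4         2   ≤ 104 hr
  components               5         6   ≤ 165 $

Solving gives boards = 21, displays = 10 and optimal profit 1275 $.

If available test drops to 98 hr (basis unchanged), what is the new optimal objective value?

1230

Check each constraint at x*: solder 104/118 (slack 14); test 104/104 (tight); components 165/165 (tight).
Slack constraints have shadow price 0 (complementary slackness).
The binding rows give the dual system: 4·y_test + 5·y_components = 45 and 2·y_test + 6·y_components = 33.
This yields shadow prices y_test = 7.5, y_components = 3.
Δz = y_test·Δb = 7.5 × (-6) = -45, so new z* = 1275 − 45 = 1230.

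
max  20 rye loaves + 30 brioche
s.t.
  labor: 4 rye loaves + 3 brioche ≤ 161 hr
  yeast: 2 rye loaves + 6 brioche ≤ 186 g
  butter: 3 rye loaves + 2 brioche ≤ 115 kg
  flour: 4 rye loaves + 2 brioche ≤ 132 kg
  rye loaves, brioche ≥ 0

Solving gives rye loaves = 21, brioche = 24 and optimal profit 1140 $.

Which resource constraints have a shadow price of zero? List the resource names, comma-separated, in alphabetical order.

labor: 156/161 (slack 5)
yeast: 186/186 (binding)
butter: 111/115 (slack 4)
flour: 132/132 (binding)
By complementary slackness, a constraint with positive slack has shadow price 0 → butter, labor.

butter, labor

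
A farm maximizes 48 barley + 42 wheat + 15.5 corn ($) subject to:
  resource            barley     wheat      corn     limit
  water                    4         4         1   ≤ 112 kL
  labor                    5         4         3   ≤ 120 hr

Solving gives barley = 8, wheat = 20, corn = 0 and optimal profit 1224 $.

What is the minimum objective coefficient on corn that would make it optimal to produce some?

22.5

Check each constraint at x*: water 112/112 (tight); labor 120/120 (tight).
From A_Bᵀ y = c: 4·y_water + 5·y_labor = 48; 4·y_water + 4·y_labor = 42.
→ y_water = 4.5 and y_labor = 6.
corn enters the basis when its profit ≥ yᵀa₃ = 4.5·1 + 6·3 = 22.5.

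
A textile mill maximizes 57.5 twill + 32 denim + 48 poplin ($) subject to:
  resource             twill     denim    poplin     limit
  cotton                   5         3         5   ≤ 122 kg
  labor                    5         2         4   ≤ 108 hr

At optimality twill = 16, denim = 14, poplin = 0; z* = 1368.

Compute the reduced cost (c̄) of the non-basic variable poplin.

Both cotton and labor are binding at x*.
Dual feasibility on the basic columns requires 5·y_cotton + 5·y_labor = 57.5, 3·y_cotton + 2·y_labor = 32.
→ y_cotton = 9 and y_labor = 2.5.
Reduced cost of poplin: c₃ − yᵀa₃ = 48 − (9·5 + 2.5·4) = 48 − 55 = -7.

-7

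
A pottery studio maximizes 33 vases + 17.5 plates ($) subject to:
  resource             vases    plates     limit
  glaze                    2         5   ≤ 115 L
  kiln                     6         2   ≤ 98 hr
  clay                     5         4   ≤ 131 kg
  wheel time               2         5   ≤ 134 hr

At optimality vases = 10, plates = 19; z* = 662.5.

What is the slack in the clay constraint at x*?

5

clay used = 5·10 + 4·19 = 126; slack = 131 − 126 = 5.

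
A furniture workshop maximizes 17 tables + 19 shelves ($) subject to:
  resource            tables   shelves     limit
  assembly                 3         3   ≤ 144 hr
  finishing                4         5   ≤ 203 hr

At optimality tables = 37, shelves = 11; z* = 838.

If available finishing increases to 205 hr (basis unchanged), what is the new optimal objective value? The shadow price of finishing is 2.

Δb = 2, so new z* = 838 + (2)·(2) = 838 + 4 = 842.

842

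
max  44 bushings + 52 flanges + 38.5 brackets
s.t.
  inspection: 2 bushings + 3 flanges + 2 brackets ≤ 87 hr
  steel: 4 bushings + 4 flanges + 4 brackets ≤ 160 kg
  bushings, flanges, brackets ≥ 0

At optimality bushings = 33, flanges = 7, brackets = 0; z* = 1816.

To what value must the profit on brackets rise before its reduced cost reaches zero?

Both inspection and steel are binding at x*.
The binding rows give the dual system: 2·y_inspection + 4·y_steel = 44 and 3·y_inspection + 4·y_steel = 52.
Solving: y_inspection = 8, y_steel = 7.
brackets enters the basis when its profit ≥ yᵀa₃ = 8·2 + 7·4 = 44.

44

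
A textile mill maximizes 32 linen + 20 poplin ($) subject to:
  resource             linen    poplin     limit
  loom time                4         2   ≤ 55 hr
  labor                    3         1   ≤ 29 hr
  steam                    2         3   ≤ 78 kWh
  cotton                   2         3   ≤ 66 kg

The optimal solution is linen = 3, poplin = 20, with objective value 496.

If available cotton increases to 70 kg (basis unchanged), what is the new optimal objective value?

512

Binding: labor and cotton. Non-binding: loom time (3 unused), steam (12 unused).
Since loom time, steam are not tight, their duals are 0.
The binding rows give the dual system: 3·y_labor + 2·y_cotton = 32 and 1·y_labor + 3·y_cotton = 20.
Solving: y_labor = 8, y_cotton = 4.
Δz = y_cotton·Δb = 4 × (4) = 16, so new z* = 496 + 16 = 512.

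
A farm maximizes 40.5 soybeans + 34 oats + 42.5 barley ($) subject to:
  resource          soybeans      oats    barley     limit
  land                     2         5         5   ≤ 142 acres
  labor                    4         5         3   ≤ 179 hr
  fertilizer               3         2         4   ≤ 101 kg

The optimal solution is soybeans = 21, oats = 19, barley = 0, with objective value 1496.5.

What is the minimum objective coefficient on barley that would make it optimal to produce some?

47

At the optimum: land uses 137 of 142 (slack = 5); labor uses 179 of 179 (binding); fertilizer uses 101 of 101 (binding).
By complementary slackness, y = 0 for the non-binding constraint.
The binding rows give the dual system: 4·y_labor + 3·y_fertilizer = 40.5 and 5·y_labor + 2·y_fertilizer = 34.
This yields shadow prices y_labor = 3, y_fertilizer = 9.5.
barley enters the basis when its profit ≥ yᵀa₃ = 3·3 + 9.5·4 = 47.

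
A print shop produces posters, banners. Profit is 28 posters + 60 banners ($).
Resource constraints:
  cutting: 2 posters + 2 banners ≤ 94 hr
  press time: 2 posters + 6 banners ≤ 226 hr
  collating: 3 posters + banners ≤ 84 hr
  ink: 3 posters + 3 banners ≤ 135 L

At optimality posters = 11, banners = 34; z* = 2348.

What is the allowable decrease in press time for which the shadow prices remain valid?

Binding constraints: press time, ink. The basis is B = [[2,6],[3,3]] with det -12.
Per unit decrease in press time, x* moves by d = (0.25, -0.25).
The basis stays optimal until collating becomes binding; allowable decrease = 34 hr.

34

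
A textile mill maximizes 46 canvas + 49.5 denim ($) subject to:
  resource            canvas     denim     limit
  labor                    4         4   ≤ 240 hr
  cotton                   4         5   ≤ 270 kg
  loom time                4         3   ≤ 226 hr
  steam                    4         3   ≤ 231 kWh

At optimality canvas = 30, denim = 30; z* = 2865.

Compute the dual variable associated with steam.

0

At the optimum: labor uses 240 of 240 (binding); cotton uses 270 of 270 (binding); loom time uses 210 of 226 (slack = 16); steam uses 210 of 231 (slack = 21).
Since loom time, steam are not tight, their duals are 0.
The binding rows give the dual system: 4·y_labor + 4·y_cotton = 46 and 4·y_labor + 5·y_cotton = 49.5.
Solving: y_labor = 8, y_cotton = 3.5.
Shadow price of steam = 0.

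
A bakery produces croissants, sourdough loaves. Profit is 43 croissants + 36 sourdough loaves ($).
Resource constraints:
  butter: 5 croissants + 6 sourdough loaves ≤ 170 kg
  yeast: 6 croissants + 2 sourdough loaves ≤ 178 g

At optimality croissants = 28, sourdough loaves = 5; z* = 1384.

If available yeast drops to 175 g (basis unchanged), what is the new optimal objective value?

At the optimum: butter uses 170 of 170 (binding); yeast uses 178 of 178 (binding).
The binding rows give the dual system: 5·y_butter + 6·y_yeast = 43 and 6·y_butter + 2·y_yeast = 36.
This yields shadow prices y_butter = 5, y_yeast = 3.
Δz = y_yeast·Δb = 3 × (-3) = -9, so new z* = 1384 − 9 = 1375.

1375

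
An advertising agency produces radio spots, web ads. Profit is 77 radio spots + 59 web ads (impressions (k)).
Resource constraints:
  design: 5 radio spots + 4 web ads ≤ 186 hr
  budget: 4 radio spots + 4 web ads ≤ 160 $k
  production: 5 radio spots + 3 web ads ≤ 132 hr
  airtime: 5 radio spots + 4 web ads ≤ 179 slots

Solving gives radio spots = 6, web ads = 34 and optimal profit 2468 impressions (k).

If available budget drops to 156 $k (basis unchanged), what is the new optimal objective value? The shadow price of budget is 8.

2436

Δb = -4, so new z* = 2468 + (8)·(-4) = 2468 − 32 = 2436.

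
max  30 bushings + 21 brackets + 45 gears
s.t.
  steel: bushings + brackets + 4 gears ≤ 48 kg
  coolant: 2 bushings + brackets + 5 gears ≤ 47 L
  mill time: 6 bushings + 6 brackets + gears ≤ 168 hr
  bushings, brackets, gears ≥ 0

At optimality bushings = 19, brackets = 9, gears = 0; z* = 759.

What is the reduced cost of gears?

Check each constraint at x*: steel 28/48 (slack 20); coolant 47/47 (tight); mill time 168/168 (tight).
By complementary slackness, y = 0 for the non-binding constraint.
From A_Bᵀ y = c: 2·y_coolant + 6·y_mill time = 30; 1·y_coolant + 6·y_mill time = 21.
This yields shadow prices y_coolant = 9, y_mill time = 2.
Reduced cost of gears: c₃ − yᵀa₃ = 45 − (9·5 + 2·1) = 45 − 47 = -2.

-2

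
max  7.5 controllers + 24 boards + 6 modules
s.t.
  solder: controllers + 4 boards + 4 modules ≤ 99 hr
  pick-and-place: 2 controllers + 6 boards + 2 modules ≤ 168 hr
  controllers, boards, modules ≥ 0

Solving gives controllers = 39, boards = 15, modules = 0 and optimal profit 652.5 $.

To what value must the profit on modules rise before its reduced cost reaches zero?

Check each constraint at x*: solder 99/99 (tight); pick-and-place 168/168 (tight).
Dual feasibility on the basic columns requires 1·y_solder + 2·y_pick-and-place = 7.5, 4·y_solder + 6·y_pick-and-place = 24.
This yields shadow prices y_solder = 1.5, y_pick-and-place = 3.
modules enters the basis when its profit ≥ yᵀa₃ = 1.5·4 + 3·2 = 12.

12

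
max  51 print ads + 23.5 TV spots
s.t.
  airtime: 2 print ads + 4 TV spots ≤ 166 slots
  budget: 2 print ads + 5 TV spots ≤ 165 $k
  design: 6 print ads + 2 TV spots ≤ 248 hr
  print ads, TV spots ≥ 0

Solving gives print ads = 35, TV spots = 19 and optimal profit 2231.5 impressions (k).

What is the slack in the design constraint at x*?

design used = 6·35 + 2·19 = 248; slack = 248 − 248 = 0.

0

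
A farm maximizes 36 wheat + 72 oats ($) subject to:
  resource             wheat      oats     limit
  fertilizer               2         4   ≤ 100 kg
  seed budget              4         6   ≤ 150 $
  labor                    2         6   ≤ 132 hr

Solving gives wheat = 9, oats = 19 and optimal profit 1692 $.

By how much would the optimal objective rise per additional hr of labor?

Binding: seed budget and labor. Non-binding: fertilizer (6 unused).
By complementary slackness, y = 0 for the non-binding constraint.
Dual feasibility on the basic columns requires 4·y_seed budget + 2·y_labor = 36, 6·y_seed budget + 6·y_labor = 72.
This yields shadow prices y_seed budget = 6, y_labor = 6.
Shadow price of labor = 6.

6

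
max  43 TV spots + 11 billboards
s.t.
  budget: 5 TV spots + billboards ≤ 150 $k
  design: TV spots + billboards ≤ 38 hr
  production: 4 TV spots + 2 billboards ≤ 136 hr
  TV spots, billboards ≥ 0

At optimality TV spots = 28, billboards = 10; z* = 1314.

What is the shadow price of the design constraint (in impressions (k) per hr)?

At the optimum: budget uses 150 of 150 (binding); design uses 38 of 38 (binding); production uses 132 of 136 (slack = 4).
By complementary slackness, y = 0 for the non-binding constraint.
From A_Bᵀ y = c: 5·y_budget + 1·y_design = 43; 1·y_budget + 1·y_design = 11.
→ y_budget = 8 and y_design = 3.
Shadow price of design = 3.

3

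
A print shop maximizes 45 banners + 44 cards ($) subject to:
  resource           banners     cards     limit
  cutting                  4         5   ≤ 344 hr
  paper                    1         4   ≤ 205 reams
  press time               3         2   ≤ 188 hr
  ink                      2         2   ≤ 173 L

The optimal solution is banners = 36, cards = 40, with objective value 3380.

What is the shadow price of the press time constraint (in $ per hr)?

Check each constraint at x*: cutting 344/344 (tight); paper 196/205 (slack 9); press time 188/188 (tight); ink 152/173 (slack 21).
By complementary slackness, y = 0 for the non-binding constraints.
From A_Bᵀ y = c: 4·y_cutting + 3·y_press time = 45; 5·y_cutting + 2·y_press time = 44.
Solving: y_cutting = 6, y_press time = 7.
Shadow price of press time = 7.

7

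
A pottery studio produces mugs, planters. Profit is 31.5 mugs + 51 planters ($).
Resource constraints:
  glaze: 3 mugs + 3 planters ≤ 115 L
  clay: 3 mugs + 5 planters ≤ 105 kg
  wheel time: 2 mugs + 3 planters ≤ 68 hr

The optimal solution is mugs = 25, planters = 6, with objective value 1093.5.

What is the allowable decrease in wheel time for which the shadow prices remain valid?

Binding constraints: clay, wheel time. The basis is B = [[3,5],[2,3]] with det -1.
Per unit decrease in wheel time, x* moves by d = (-5, 3).
The basis stays optimal until mugs reaches 0; allowable decrease = 5 hr.

5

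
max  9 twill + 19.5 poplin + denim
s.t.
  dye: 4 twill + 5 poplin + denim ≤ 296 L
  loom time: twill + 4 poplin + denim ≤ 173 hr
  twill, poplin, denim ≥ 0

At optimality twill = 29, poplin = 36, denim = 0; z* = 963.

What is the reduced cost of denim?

Both dye and loom time are binding at x*.
From A_Bᵀ y = c: 4·y_dye + 1·y_loom time = 9; 5·y_dye + 4·y_loom time = 19.5.
Solving: y_dye = 1.5, y_loom time = 3.
Reduced cost of denim: c₃ − yᵀa₃ = 1 − (1.5·1 + 3·1) = 1 − 4.5 = -3.5.

-3.5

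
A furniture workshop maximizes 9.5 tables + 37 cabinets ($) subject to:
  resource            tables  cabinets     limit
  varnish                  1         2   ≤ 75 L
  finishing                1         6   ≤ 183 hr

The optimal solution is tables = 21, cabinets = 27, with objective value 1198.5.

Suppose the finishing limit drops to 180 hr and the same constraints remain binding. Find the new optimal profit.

Both varnish and finishing are binding at x*.
From A_Bᵀ y = c: 1·y_varnish + 1·y_finishing = 9.5; 2·y_varnish + 6·y_finishing = 37.
Solving: y_varnish = 5, y_finishing = 4.5.
Δz = y_finishing·Δb = 4.5 × (-3) = -13.5, so new z* = 1198.5 − 13.5 = 1185.

1185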